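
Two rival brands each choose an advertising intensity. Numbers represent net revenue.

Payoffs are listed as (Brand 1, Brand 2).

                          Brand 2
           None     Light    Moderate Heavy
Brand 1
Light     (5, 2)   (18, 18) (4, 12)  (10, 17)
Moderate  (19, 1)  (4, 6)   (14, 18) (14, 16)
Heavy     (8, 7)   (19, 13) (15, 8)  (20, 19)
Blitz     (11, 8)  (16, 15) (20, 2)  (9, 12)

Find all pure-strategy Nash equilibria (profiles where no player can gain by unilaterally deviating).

Brand 1 against None: payoffs 5, 19, 8, 11 → best response Moderate.
Brand 1 against Light: payoffs 18, 4, 19, 16 → best response Heavy.
Brand 1 against Moderate: payoffs 4, 14, 15, 20 → best response Blitz.
Brand 1 against Heavy: payoffs 10, 14, 20, 9 → best response Heavy.
Brand 2 against Light: payoffs 2, 18, 12, 17 → best response Light.
Brand 2 against Moderate: payoffs 1, 6, 18, 16 → best response Moderate.
Brand 2 against Heavy: payoffs 7, 13, 8, 19 → best response Heavy.
Brand 2 against Blitz: payoffs 8, 15, 2, 12 → best response Light.
Mutual best responses: (Heavy, Heavy).

(Heavy, Heavy)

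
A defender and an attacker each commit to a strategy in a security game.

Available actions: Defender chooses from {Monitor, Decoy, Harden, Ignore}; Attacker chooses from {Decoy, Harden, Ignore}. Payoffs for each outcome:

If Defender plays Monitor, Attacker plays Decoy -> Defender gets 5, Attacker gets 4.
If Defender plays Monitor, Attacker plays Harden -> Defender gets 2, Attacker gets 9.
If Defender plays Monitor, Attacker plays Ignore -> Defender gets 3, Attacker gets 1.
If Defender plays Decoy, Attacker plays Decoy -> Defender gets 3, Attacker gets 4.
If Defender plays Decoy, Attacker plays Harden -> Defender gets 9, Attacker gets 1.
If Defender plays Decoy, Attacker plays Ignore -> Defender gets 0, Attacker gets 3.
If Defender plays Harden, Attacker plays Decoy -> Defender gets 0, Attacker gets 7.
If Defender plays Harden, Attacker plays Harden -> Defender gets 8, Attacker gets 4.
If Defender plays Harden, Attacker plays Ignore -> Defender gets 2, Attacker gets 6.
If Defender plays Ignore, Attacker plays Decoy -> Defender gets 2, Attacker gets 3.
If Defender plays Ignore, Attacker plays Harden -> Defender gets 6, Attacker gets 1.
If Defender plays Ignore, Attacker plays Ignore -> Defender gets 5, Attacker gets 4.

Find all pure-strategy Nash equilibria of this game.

(Ignore, Ignore)

Defender against Decoy: payoffs 5, 3, 0, 2 → best response Monitor.
Defender against Harden: payoffs 2, 9, 8, 6 → best response Decoy.
Defender against Ignore: payoffs 3, 0, 2, 5 → best response Ignore.
Attacker against Monitor: payoffs 4, 9, 1 → best response Harden.
Attacker against Decoy: payoffs 4, 1, 3 → best response Decoy.
Attacker against Harden: payoffs 7, 4, 6 → best response Decoy.
Attacker against Ignore: payoffs 3, 1, 4 → best response Ignore.
Mutual best responses: (Ignore, Ignore).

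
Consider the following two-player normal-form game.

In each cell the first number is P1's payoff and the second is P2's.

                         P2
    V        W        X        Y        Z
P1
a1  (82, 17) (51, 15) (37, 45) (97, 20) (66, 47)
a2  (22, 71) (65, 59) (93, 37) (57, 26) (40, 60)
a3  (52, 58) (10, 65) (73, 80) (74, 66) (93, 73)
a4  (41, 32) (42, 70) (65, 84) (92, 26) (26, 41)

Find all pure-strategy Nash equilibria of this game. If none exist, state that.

There is no pure-strategy Nash equilibrium.

P1 against V: payoffs 82, 22, 52, 41 → best response a1.
P1 against W: payoffs 51, 65, 10, 42 → best response a2.
P1 against X: payoffs 37, 93, 73, 65 → best response a2.
P1 against Y: payoffs 97, 57, 74, 92 → best response a1.
P1 against Z: payoffs 66, 40, 93, 26 → best response a3.
P2 against a1: payoffs 17, 15, 45, 20, 47 → best response Z.
P2 against a2: payoffs 71, 59, 37, 26, 60 → best response V.
P2 against a3: payoffs 58, 65, 80, 66, 73 → best response X.
P2 against a4: payoffs 32, 70, 84, 26, 41 → best response X.
No profile is a mutual best response for all players.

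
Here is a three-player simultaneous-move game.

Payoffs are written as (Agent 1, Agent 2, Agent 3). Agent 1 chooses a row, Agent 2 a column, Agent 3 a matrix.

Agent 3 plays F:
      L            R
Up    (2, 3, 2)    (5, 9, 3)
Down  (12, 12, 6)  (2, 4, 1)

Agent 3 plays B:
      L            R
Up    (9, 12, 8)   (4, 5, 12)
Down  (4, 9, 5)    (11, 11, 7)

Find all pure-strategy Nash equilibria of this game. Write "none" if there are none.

(Up, L, B), (Down, L, F), (Down, R, B)

For each strategy profile, look for a profitable unilateral deviation.
(Up, L, F): Agent 1 can switch to Down (2 → 12). Not NE.
(Up, L, B): Agent 1 gets 9, best alternative 4; Agent 2 gets 12, best alternative 5; Agent 3 gets 8, best alternative 2. No profitable deviation — NE.
(Up, R, F): Agent 3 can switch to B (3 → 12). Not NE.
(Up, R, B): Agent 1 can switch to Down (4 → 11). Not NE.
(Down, L, F): Agent 1 gets 12, best alternative 2; Agent 2 gets 12, best alternative 4; Agent 3 gets 6, best alternative 5. No profitable deviation — NE.
(Down, L, B): Agent 1 can switch to Up (4 → 9). Not NE.
(Down, R, F): Agent 1 can switch to Up (2 → 5). Not NE.
(Down, R, B): Agent 1 gets 11, best alternative 4; Agent 2 gets 11, best alternative 9; Agent 3 gets 7, best alternative 1. No profitable deviation — NE.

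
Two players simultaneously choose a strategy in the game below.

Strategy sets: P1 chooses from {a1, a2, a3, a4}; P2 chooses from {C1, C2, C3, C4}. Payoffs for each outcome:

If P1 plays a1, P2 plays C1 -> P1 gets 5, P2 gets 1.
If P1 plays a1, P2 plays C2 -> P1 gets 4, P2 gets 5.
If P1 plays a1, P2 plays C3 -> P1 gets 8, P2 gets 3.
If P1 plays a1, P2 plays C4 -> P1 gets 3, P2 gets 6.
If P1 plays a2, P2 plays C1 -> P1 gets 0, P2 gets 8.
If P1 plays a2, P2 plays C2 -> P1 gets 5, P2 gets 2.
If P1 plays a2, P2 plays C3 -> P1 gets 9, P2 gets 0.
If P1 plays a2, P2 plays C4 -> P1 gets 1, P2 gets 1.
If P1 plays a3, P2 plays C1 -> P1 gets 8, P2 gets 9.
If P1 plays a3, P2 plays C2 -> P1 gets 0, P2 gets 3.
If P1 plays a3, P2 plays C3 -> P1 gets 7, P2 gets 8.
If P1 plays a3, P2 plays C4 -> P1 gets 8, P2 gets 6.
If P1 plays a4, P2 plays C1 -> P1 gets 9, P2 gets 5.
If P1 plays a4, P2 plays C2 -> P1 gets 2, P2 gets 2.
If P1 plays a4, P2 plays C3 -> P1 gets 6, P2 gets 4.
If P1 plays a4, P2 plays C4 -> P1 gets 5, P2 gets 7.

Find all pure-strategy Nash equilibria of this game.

This game has no pure Nash equilibrium.

(a1, C1): P1 can switch to a3 (5 → 8). Not NE.
(a1, C2): P1 can switch to a2 (4 → 5). Not NE.
(a1, C3): P1 can switch to a2 (8 → 9). Not NE.
(a1, C4): P1 can switch to a3 (3 → 8). Not NE.
(a2, C1): P1 can switch to a1 (0 → 5). Not NE.
(a2, C2): P2 can switch to C1 (2 → 8). Not NE.
(a2, C3): P2 can switch to C1 (0 → 8). Not NE.
(a2, C4): P1 can switch to a1 (1 → 3). Not NE.
(a3, C1): P1 can switch to a4 (8 → 9). Not NE.
(a3, C2): P1 can switch to a1 (0 → 4). Not NE.
(The remaining 6 profiles each have a profitable deviation by the same check.)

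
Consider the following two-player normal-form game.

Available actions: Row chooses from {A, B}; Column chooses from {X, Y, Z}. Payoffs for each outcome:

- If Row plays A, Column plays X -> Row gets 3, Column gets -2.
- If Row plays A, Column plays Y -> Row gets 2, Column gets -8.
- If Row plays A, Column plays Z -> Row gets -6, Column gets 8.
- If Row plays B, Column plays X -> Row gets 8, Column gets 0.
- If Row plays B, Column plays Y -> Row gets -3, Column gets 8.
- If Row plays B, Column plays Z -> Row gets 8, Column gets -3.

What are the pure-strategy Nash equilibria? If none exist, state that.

(A, X): Row can switch to B (3 → 8). Not NE.
(A, Y): Column can switch to X (-8 → -2). Not NE.
(A, Z): Row can switch to B (-6 → 8). Not NE.
(B, X): Column can switch to Y (0 → 8). Not NE.
(B, Y): Row can switch to A (-3 → 2). Not NE.
(B, Z): Column can switch to X (-3 → 0). Not NE.

No pure-strategy Nash equilibrium.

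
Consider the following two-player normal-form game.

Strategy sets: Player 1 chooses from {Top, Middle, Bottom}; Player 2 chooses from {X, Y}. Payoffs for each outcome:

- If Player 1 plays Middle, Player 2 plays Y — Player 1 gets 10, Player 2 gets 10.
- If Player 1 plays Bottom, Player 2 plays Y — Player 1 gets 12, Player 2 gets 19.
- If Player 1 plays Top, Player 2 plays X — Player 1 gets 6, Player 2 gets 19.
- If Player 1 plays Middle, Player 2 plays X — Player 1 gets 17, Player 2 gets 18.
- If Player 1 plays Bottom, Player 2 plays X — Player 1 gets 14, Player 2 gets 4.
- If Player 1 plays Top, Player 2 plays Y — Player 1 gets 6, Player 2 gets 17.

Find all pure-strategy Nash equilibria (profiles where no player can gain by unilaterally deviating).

Check each profile: it is a Nash equilibrium iff no player can strictly gain by switching unilaterally.
(Top, X): Player 1 can switch to Middle (6 → 17). Not NE.
(Top, Y): Player 1 can switch to Middle (6 → 10). Not NE.
(Middle, X): Player 1 gets 17, best alternative 14; Player 2 gets 18, best alternative 10. No profitable deviation — NE.
(Middle, Y): Player 1 can switch to Bottom (10 → 12). Not NE.
(Bottom, X): Player 1 can switch to Middle (14 → 17). Not NE.
(Bottom, Y): Player 1 gets 12, best alternative 10; Player 2 gets 19, best alternative 4. No profitable deviation — NE.

The pure Nash equilibria are (Middle, X), (Bottom, Y).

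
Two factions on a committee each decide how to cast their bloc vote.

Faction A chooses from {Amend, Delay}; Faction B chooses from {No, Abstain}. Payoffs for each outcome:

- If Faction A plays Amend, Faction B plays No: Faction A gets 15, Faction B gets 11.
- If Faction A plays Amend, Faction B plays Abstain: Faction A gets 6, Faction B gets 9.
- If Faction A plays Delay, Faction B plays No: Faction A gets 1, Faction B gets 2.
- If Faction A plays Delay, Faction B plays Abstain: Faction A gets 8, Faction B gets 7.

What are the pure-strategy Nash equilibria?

(Amend, No): Faction A gets 15, best alternative 1; Faction B gets 11, best alternative 9. No profitable deviation — NE.
(Amend, Abstain): Faction A can switch to Delay (6 → 8). Not NE.
(Delay, No): Faction A can switch to Amend (1 → 15). Not NE.
(Delay, Abstain): Faction A gets 8, best alternative 6; Faction B gets 7, best alternative 2. No profitable deviation — NE.

The pure Nash equilibria are (Amend, No); (Delay, Abstain).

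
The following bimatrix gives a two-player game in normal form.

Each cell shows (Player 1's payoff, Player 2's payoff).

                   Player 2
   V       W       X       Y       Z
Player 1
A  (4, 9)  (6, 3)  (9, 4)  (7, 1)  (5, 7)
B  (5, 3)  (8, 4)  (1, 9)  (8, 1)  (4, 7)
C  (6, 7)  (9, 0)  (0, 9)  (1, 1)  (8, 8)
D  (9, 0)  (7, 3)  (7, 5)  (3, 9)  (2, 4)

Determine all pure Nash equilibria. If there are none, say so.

There is no pure-strategy Nash equilibrium.

(A, V): Player 1 can switch to B (4 → 5). Not NE.
(A, W): Player 1 can switch to B (6 → 8). Not NE.
(A, X): Player 2 can switch to V (4 → 9). Not NE.
(A, Y): Player 1 can switch to B (7 → 8). Not NE.
(A, Z): Player 1 can switch to C (5 → 8). Not NE.
(B, V): Player 1 can switch to C (5 → 6). Not NE.
(B, W): Player 1 can switch to C (8 → 9). Not NE.
(B, X): Player 1 can switch to A (1 → 9). Not NE.
(The remaining 12 profiles each have a profitable deviation by the same check.)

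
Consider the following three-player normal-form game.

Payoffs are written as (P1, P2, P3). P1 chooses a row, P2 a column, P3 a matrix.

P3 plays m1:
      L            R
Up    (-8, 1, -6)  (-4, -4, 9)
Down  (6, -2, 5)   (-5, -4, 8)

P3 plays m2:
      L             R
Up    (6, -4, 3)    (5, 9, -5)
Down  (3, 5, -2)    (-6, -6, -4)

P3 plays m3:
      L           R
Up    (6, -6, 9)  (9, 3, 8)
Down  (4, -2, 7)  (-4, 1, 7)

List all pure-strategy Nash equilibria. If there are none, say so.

There is no pure-strategy Nash equilibrium.

Check each profile: it is a Nash equilibrium iff no player can strictly gain by switching unilaterally.
(Up, L, m1): P1 can switch to Down (-8 → 6). Not NE.
(Up, L, m2): P2 can switch to R (-4 → 9). Not NE.
(Up, L, m3): P2 can switch to R (-6 → 3). Not NE.
(Up, R, m1): P2 can switch to L (-4 → 1). Not NE.
(Up, R, m2): P3 can switch to m1 (-5 → 9). Not NE.
(Up, R, m3): P3 can switch to m1 (8 → 9). Not NE.
(Down, L, m1): P3 can switch to m3 (5 → 7). Not NE.
(Down, L, m2): P1 can switch to Up (3 → 6). Not NE.
(Down, L, m3): P1 can switch to Up (4 → 6). Not NE.
(Down, R, m1): P1 can switch to Up (-5 → -4). Not NE.
(Down, R, m2): P1 can switch to Up (-6 → 5). Not NE.
(Down, R, m3): P1 can switch to Up (-4 → 9). Not NE.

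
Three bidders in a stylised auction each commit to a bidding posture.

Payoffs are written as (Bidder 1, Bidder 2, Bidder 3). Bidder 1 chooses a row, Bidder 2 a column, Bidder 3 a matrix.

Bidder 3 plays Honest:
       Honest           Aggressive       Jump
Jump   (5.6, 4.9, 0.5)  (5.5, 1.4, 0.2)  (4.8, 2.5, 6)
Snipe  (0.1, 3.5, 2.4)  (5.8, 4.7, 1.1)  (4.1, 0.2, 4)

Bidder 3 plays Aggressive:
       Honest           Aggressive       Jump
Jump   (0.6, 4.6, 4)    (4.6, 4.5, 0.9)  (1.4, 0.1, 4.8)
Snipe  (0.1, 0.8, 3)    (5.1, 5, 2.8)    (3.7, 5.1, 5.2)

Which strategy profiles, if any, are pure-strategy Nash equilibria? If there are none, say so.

Pure-strategy Nash equilibria: (Jump, Honest, Aggressive) and (Snipe, Jump, Aggressive)

For each strategy profile, look for a profitable unilateral deviation.
(Jump, Honest, Honest): Bidder 3 can switch to Aggressive (0.5 → 4). Not NE.
(Jump, Honest, Aggressive): Bidder 1 gets 0.6, best alternative 0.1; Bidder 2 gets 4.6, best alternative 4.5; Bidder 3 gets 4, best alternative 0.5. No profitable deviation — NE.
(Jump, Aggressive, Honest): Bidder 1 can switch to Snipe (5.5 → 5.8). Not NE.
(Jump, Aggressive, Aggressive): Bidder 1 can switch to Snipe (4.6 → 5.1). Not NE.
(Jump, Jump, Honest): Bidder 2 can switch to Honest (2.5 → 4.9). Not NE.
(Jump, Jump, Aggressive): Bidder 1 can switch to Snipe (1.4 → 3.7). Not NE.
(Snipe, Honest, Honest): Bidder 1 can switch to Jump (0.1 → 5.6). Not NE.
(Snipe, Honest, Aggressive): Bidder 1 can switch to Jump (0.1 → 0.6). Not NE.
(Snipe, Aggressive, Honest): Bidder 3 can switch to Aggressive (1.1 → 2.8). Not NE.
(Snipe, Aggressive, Aggressive): Bidder 2 can switch to Jump (5 → 5.1). Not NE.
(Snipe, Jump, Honest): Bidder 1 can switch to Jump (4.1 → 4.8). Not NE.
(Snipe, Jump, Aggressive): Bidder 1 gets 3.7, best alternative 1.4; Bidder 2 gets 5.1, best alternative 5; Bidder 3 gets 5.2, best alternative 4. No profitable deviation — NE.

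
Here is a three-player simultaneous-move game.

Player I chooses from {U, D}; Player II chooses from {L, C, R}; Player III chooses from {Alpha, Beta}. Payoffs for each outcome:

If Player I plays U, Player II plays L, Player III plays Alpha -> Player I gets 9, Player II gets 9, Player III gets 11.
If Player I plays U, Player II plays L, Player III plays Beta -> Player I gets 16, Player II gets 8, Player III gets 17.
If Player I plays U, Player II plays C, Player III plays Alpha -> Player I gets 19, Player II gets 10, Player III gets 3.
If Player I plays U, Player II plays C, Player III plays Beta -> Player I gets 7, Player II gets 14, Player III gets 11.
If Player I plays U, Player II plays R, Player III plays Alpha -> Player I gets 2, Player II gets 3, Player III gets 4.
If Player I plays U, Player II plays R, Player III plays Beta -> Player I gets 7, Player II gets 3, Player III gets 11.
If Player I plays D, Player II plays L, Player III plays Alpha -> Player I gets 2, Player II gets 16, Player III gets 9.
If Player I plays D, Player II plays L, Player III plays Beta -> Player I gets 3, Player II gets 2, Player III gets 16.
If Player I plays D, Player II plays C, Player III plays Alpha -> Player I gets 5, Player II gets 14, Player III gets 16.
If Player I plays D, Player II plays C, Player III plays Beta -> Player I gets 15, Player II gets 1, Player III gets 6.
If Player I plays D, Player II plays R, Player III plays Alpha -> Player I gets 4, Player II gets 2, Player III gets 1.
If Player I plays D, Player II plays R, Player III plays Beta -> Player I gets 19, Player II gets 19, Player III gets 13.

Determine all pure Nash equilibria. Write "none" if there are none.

Player I against (L, Alpha): payoffs 9, 2 → best response U.
Player I against (L, Beta): payoffs 16, 3 → best response U.
Player I against (C, Alpha): payoffs 19, 5 → best response U.
Player I against (C, Beta): payoffs 7, 15 → best response D.
Player I against (R, Alpha): payoffs 2, 4 → best response D.
Player I against (R, Beta): payoffs 7, 19 → best response D.
Player II against (U, Alpha): payoffs 9, 10, 3 → best response C.
Player II against (U, Beta): payoffs 8, 14, 3 → best response C.
Player II against (D, Alpha): payoffs 16, 14, 2 → best response L.
Player II against (D, Beta): payoffs 2, 1, 19 → best response R.
Player III against (U, L): payoffs 11, 17 → best response Beta.
Player III against (U, C): payoffs 3, 11 → best response Beta.
Player III against (U, R): payoffs 4, 11 → best response Beta.
Player III against (D, L): payoffs 9, 16 → best response Beta.
Player III against (D, C): payoffs 16, 6 → best response Alpha.
Player III against (D, R): payoffs 1, 13 → best response Beta.
Mutual best responses: (D, R, Beta).

(D, R, Beta)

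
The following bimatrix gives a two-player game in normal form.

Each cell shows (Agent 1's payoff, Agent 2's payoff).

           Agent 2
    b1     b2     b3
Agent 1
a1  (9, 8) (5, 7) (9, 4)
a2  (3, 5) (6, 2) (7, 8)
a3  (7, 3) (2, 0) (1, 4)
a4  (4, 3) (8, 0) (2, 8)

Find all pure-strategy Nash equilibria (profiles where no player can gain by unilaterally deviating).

(a1, b1)

Agent 1 against b1: payoffs 9, 3, 7, 4 → best response a1.
Agent 1 against b2: payoffs 5, 6, 2, 8 → best response a4.
Agent 1 against b3: payoffs 9, 7, 1, 2 → best response a1.
Agent 2 against a1: payoffs 8, 7, 4 → best response b1.
Agent 2 against a2: payoffs 5, 2, 8 → best response b3.
Agent 2 against a3: payoffs 3, 0, 4 → best response b3.
Agent 2 against a4: payoffs 3, 0, 8 → best response b3.
Mutual best responses: (a1, b1).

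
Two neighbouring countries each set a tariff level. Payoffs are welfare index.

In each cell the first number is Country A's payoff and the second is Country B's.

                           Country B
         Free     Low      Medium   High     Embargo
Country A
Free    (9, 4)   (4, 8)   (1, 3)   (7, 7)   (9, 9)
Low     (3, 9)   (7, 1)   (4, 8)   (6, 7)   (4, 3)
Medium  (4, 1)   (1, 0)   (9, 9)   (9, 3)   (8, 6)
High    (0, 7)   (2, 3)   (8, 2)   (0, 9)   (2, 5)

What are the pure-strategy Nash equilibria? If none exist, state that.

The pure Nash equilibria are (Free, Embargo) and (Medium, Medium).

Mark each player's best response to every combination of opponents' strategies; a profile where every player is best-responding is a pure Nash equilibrium.
Country A against Free: payoffs 9, 3, 4, 0 → best response Free.
Country A against Low: payoffs 4, 7, 1, 2 → best response Low.
Country A against Medium: payoffs 1, 4, 9, 8 → best response Medium.
Country A against High: payoffs 7, 6, 9, 0 → best response Medium.
Country A against Embargo: payoffs 9, 4, 8, 2 → best response Free.
Country B against Free: payoffs 4, 8, 3, 7, 9 → best response Embargo.
Country B against Low: payoffs 9, 1, 8, 7, 3 → best response Free.
Country B against Medium: payoffs 1, 0, 9, 3, 6 → best response Medium.
Country B against High: payoffs 7, 3, 2, 9, 5 → best response High.
Mutual best responses: (Free, Embargo); (Medium, Medium).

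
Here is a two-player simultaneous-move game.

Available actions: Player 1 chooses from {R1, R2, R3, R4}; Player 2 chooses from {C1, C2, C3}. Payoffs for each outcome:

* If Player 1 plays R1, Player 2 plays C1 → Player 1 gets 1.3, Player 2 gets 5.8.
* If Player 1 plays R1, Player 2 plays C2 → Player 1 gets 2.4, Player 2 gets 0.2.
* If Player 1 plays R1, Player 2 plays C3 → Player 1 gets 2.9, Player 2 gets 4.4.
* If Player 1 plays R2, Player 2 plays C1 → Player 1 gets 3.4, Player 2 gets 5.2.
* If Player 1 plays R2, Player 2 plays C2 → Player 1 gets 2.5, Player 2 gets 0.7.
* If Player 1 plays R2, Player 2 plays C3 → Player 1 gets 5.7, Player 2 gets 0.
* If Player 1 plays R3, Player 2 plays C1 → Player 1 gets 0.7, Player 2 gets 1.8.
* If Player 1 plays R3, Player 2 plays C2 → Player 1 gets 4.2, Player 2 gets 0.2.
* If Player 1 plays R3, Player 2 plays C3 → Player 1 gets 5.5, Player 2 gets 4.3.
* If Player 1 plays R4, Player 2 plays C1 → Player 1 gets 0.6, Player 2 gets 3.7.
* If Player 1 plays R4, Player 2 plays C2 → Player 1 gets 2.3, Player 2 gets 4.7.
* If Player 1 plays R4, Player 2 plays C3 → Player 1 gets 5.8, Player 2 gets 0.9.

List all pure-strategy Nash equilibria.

(R1, C1): Player 1 can switch to R2 (1.3 → 3.4). Not NE.
(R1, C2): Player 1 can switch to R2 (2.4 → 2.5). Not NE.
(R1, C3): Player 1 can switch to R2 (2.9 → 5.7). Not NE.
(R2, C1): Player 1 gets 3.4, best alternative 1.3; Player 2 gets 5.2, best alternative 0.7. No profitable deviation — NE.
(R2, C2): Player 1 can switch to R3 (2.5 → 4.2). Not NE.
(R2, C3): Player 1 can switch to R4 (5.7 → 5.8). Not NE.
(R3, C1): Player 1 can switch to R1 (0.7 → 1.3). Not NE.
(R3, C2): Player 2 can switch to C1 (0.2 → 1.8). Not NE.
(R3, C3): Player 1 can switch to R2 (5.5 → 5.7). Not NE.
(The remaining 3 profiles each have a profitable deviation by the same check.)

Pure NE: (R2, C1)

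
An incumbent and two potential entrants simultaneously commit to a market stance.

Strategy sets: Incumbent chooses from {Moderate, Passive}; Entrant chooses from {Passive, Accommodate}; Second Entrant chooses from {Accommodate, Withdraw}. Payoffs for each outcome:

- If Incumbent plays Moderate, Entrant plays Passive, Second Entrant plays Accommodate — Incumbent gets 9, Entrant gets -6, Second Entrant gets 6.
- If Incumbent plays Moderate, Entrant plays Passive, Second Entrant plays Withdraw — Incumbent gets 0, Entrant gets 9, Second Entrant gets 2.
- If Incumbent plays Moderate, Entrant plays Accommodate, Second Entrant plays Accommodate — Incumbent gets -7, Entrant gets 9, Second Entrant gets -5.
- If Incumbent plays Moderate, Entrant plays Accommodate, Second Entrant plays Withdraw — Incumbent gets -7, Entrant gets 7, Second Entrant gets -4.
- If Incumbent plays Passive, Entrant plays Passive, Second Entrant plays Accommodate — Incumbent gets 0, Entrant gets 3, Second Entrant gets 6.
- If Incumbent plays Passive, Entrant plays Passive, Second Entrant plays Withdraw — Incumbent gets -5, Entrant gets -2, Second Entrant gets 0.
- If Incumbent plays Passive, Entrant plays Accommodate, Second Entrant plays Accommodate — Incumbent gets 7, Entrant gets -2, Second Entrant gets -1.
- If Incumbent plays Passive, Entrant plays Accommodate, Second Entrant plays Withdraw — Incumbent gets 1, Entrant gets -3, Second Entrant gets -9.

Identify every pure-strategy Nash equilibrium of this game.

No pure-strategy Nash equilibrium.

Check each profile: it is a Nash equilibrium iff no player can strictly gain by switching unilaterally.
(Moderate, Passive, Accommodate): Entrant can switch to Accommodate (-6 → 9). Not NE.
(Moderate, Passive, Withdraw): Second Entrant can switch to Accommodate (2 → 6). Not NE.
(Moderate, Accommodate, Accommodate): Incumbent can switch to Passive (-7 → 7). Not NE.
(Moderate, Accommodate, Withdraw): Incumbent can switch to Passive (-7 → 1). Not NE.
(Passive, Passive, Accommodate): Incumbent can switch to Moderate (0 → 9). Not NE.
(Passive, Passive, Withdraw): Incumbent can switch to Moderate (-5 → 0). Not NE.
(Passive, Accommodate, Accommodate): Entrant can switch to Passive (-2 → 3). Not NE.
(Passive, Accommodate, Withdraw): Entrant can switch to Passive (-3 → -2). Not NE.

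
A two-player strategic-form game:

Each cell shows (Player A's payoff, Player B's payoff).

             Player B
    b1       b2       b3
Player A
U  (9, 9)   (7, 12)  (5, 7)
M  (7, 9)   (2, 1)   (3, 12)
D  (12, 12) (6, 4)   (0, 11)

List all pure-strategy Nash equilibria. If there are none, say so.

(U, b1): Player A can switch to D (9 → 12). Not NE.
(U, b2): Player A gets 7, best alternative 6; Player B gets 12, best alternative 9. No profitable deviation — NE.
(U, b3): Player B can switch to b1 (7 → 9). Not NE.
(M, b1): Player A can switch to U (7 → 9). Not NE.
(M, b2): Player A can switch to U (2 → 7). Not NE.
(M, b3): Player A can switch to U (3 → 5). Not NE.
(D, b1): Player A gets 12, best alternative 9; Player B gets 12, best alternative 11. No profitable deviation — NE.
(D, b2): Player A can switch to U (6 → 7). Not NE.
(The remaining 1 profile has a profitable deviation by the same check.)

(U, b2); (D, b1)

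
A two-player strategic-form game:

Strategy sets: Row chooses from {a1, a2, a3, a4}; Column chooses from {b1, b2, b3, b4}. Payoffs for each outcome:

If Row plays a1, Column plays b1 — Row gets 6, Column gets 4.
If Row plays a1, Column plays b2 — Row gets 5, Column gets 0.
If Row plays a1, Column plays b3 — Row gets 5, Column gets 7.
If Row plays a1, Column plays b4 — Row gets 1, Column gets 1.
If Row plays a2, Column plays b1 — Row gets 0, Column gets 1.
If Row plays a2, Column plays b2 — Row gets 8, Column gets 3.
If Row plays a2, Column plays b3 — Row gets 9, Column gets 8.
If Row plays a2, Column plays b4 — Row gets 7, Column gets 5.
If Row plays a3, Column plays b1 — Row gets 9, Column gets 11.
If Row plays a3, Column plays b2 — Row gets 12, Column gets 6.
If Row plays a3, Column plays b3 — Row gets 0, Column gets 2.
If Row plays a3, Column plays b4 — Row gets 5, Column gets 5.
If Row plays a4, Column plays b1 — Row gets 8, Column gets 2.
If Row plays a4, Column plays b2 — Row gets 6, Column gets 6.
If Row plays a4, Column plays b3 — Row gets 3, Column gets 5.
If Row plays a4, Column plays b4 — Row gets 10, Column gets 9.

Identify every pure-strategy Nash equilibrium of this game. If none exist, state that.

Row against b1: payoffs 6, 0, 9, 8 → best response a3.
Row against b2: payoffs 5, 8, 12, 6 → best response a3.
Row against b3: payoffs 5, 9, 0, 3 → best response a2.
Row against b4: payoffs 1, 7, 5, 10 → best response a4.
Column against a1: payoffs 4, 0, 7, 1 → best response b3.
Column against a2: payoffs 1, 3, 8, 5 → best response b3.
Column against a3: payoffs 11, 6, 2, 5 → best response b1.
Column against a4: payoffs 2, 6, 5, 9 → best response b4.
Mutual best responses: (a2, b3); (a3, b1); (a4, b4).

Pure-strategy Nash equilibria: (a2, b3), (a3, b1), (a4, b4)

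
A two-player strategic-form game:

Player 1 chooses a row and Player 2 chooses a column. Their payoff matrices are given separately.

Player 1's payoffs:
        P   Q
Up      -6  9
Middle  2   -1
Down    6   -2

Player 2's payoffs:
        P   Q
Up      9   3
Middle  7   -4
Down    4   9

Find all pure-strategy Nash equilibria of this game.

(Up, P): Player 1 can switch to Middle (-6 → 2). Not NE.
(Up, Q): Player 2 can switch to P (3 → 9). Not NE.
(Middle, P): Player 1 can switch to Down (2 → 6). Not NE.
(Middle, Q): Player 1 can switch to Up (-1 → 9). Not NE.
(Down, P): Player 2 can switch to Q (4 → 9). Not NE.
(Down, Q): Player 1 can switch to Up (-2 → 9). Not NE.

This game has no pure Nash equilibrium.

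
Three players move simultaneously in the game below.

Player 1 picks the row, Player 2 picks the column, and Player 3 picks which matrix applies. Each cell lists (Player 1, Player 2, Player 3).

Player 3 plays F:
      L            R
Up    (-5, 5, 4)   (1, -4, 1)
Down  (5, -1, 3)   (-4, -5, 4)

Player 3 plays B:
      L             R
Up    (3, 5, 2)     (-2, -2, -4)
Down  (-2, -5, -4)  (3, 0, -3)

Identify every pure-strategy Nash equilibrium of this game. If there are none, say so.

(Down, L, F)

Player 1 against (L, F): payoffs -5, 5 → best response Down.
Player 1 against (L, B): payoffs 3, -2 → best response Up.
Player 1 against (R, F): payoffs 1, -4 → best response Up.
Player 1 against (R, B): payoffs -2, 3 → best response Down.
Player 2 against (Up, F): payoffs 5, -4 → best response L.
Player 2 against (Up, B): payoffs 5, -2 → best response L.
Player 2 against (Down, F): payoffs -1, -5 → best response L.
Player 2 against (Down, B): payoffs -5, 0 → best response R.
Player 3 against (Up, L): payoffs 4, 2 → best response F.
Player 3 against (Up, R): payoffs 1, -4 → best response F.
Player 3 against (Down, L): payoffs 3, -4 → best response F.
Player 3 against (Down, R): payoffs 4, -3 → best response F.
Mutual best responses: (Down, L, F).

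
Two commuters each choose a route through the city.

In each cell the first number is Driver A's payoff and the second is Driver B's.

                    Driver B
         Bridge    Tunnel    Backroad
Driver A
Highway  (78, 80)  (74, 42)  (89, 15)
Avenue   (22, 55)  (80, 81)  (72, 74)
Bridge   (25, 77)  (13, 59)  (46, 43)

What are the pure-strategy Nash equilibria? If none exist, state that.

(Highway, Bridge) and (Avenue, Tunnel)

Driver A against Bridge: payoffs 78, 22, 25 → best response Highway.
Driver A against Tunnel: payoffs 74, 80, 13 → best response Avenue.
Driver A against Backroad: payoffs 89, 72, 46 → best response Highway.
Driver B against Highway: payoffs 80, 42, 15 → best response Bridge.
Driver B against Avenue: payoffs 55, 81, 74 → best response Tunnel.
Driver B against Bridge: payoffs 77, 59, 43 → best response Bridge.
Mutual best responses: (Highway, Bridge); (Avenue, Tunnel).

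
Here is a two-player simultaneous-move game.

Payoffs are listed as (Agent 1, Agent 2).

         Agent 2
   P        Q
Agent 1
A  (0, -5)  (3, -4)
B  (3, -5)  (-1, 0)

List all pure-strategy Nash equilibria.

Agent 1 against P: payoffs 0, 3 → best response B.
Agent 1 against Q: payoffs 3, -1 → best response A.
Agent 2 against A: payoffs -5, -4 → best response Q.
Agent 2 against B: payoffs -5, 0 → best response Q.
Mutual best responses: (A, Q).

Pure NE: (A, Q)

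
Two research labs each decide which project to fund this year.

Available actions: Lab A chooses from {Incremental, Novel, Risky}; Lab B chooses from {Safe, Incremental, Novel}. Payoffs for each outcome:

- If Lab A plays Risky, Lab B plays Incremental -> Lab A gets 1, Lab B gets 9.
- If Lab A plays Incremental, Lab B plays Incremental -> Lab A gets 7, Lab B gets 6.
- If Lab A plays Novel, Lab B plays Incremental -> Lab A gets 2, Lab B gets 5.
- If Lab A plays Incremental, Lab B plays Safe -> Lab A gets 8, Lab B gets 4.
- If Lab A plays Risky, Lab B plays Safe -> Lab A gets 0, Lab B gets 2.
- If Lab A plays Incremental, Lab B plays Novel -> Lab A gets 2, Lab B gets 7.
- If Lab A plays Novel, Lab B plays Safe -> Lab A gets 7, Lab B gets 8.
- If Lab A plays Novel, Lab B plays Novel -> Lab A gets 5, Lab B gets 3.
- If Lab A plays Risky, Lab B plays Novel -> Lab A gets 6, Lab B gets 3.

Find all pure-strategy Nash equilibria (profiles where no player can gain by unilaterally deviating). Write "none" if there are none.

For each strategy profile, look for a profitable unilateral deviation.
(Incremental, Safe): Lab B can switch to Incremental (4 → 6). Not NE.
(Incremental, Incremental): Lab B can switch to Novel (6 → 7). Not NE.
(Incremental, Novel): Lab A can switch to Novel (2 → 5). Not NE.
(Novel, Safe): Lab A can switch to Incremental (7 → 8). Not NE.
(Novel, Incremental): Lab A can switch to Incremental (2 → 7). Not NE.
(Novel, Novel): Lab A can switch to Risky (5 → 6). Not NE.
(Risky, Safe): Lab A can switch to Incremental (0 → 8). Not NE.
(Risky, Incremental): Lab A can switch to Incremental (1 → 7). Not NE.
(Risky, Novel): Lab B can switch to Incremental (3 → 9). Not NE.

There is no pure-strategy Nash equilibrium.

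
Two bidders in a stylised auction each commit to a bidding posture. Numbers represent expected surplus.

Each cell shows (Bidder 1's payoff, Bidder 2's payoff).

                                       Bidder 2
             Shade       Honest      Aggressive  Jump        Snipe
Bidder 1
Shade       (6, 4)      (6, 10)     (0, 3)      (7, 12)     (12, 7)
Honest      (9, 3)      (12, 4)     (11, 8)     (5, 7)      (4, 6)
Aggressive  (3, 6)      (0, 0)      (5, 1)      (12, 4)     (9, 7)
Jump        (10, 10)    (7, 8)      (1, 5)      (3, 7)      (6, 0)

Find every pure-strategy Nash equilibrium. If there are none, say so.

Bidder 1 against Shade: payoffs 6, 9, 3, 10 → best response Jump.
Bidder 1 against Honest: payoffs 6, 12, 0, 7 → best response Honest.
Bidder 1 against Aggressive: payoffs 0, 11, 5, 1 → best response Honest.
Bidder 1 against Jump: payoffs 7, 5, 12, 3 → best response Aggressive.
Bidder 1 against Snipe: payoffs 12, 4, 9, 6 → best response Shade.
Bidder 2 against Shade: payoffs 4, 10, 3, 12, 7 → best response Jump.
Bidder 2 against Honest: payoffs 3, 4, 8, 7, 6 → best response Aggressive.
Bidder 2 against Aggressive: payoffs 6, 0, 1, 4, 7 → best response Snipe.
Bidder 2 against Jump: payoffs 10, 8, 5, 7, 0 → best response Shade.
Mutual best responses: (Honest, Aggressive); (Jump, Shade).

Pure-strategy Nash equilibria: (Honest, Aggressive); (Jump, Shade)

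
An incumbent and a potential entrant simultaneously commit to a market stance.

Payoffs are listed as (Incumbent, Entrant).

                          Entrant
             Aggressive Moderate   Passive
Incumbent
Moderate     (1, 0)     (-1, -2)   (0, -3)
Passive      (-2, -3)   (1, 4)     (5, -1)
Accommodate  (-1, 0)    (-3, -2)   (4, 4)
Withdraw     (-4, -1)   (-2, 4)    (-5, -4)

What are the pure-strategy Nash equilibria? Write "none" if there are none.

Incumbent against Aggressive: payoffs 1, -2, -1, -4 → best response Moderate.
Incumbent against Moderate: payoffs -1, 1, -3, -2 → best response Passive.
Incumbent against Passive: payoffs 0, 5, 4, -5 → best response Passive.
Entrant against Moderate: payoffs 0, -2, -3 → best response Aggressive.
Entrant against Passive: payoffs -3, 4, -1 → best response Moderate.
Entrant against Accommodate: payoffs 0, -2, 4 → best response Passive.
Entrant against Withdraw: payoffs -1, 4, -4 → best response Moderate.
Mutual best responses: (Moderate, Aggressive); (Passive, Moderate).

Pure-strategy Nash equilibria: (Moderate, Aggressive), (Passive, Moderate)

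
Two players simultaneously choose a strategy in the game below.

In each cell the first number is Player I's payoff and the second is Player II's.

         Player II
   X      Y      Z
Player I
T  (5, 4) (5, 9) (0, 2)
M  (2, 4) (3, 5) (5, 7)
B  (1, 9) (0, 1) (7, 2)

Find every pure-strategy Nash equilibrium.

The unique pure-strategy Nash equilibrium is (T, Y).

Player I against X: payoffs 5, 2, 1 → best response T.
Player I against Y: payoffs 5, 3, 0 → best response T.
Player I against Z: payoffs 0, 5, 7 → best response B.
Player II against T: payoffs 4, 9, 2 → best response Y.
Player II against M: payoffs 4, 5, 7 → best response Z.
Player II against B: payoffs 9, 1, 2 → best response X.
Mutual best responses: (T, Y).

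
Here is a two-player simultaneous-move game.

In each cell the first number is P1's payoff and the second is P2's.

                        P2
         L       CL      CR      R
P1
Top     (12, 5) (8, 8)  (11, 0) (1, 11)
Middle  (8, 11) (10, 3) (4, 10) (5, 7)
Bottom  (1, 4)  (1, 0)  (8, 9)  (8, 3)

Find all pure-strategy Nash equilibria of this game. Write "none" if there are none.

For each player, find the best response to each opponent profile; mutual best responses are the pure NE.
P1 against L: payoffs 12, 8, 1 → best response Top.
P1 against CL: payoffs 8, 10, 1 → best response Middle.
P1 against CR: payoffs 11, 4, 8 → best response Top.
P1 against R: payoffs 1, 5, 8 → best response Bottom.
P2 against Top: payoffs 5, 8, 0, 11 → best response R.
P2 against Middle: payoffs 11, 3, 10, 7 → best response L.
P2 against Bottom: payoffs 4, 0, 9, 3 → best response CR.
No profile is a mutual best response for all players.

There is no pure-strategy Nash equilibrium.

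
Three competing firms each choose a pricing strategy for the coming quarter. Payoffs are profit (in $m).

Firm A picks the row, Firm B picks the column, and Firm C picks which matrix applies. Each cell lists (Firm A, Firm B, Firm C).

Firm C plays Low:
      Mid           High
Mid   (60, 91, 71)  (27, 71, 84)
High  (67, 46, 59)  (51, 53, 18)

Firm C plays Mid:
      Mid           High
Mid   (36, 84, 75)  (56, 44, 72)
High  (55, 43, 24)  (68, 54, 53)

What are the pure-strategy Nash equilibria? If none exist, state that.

(High, High, Mid)

(Mid, Mid, Low): Firm A can switch to High (60 → 67). Not NE.
(Mid, Mid, Mid): Firm A can switch to High (36 → 55). Not NE.
(Mid, High, Low): Firm A can switch to High (27 → 51). Not NE.
(Mid, High, Mid): Firm A can switch to High (56 → 68). Not NE.
(High, Mid, Low): Firm B can switch to High (46 → 53). Not NE.
(High, Mid, Mid): Firm B can switch to High (43 → 54). Not NE.
(High, High, Mid): Firm A gets 68, best alternative 56; Firm B gets 54, best alternative 43; Firm C gets 53, best alternative 18. No profitable deviation — NE.
(The remaining 1 profile has a profitable deviation by the same check.)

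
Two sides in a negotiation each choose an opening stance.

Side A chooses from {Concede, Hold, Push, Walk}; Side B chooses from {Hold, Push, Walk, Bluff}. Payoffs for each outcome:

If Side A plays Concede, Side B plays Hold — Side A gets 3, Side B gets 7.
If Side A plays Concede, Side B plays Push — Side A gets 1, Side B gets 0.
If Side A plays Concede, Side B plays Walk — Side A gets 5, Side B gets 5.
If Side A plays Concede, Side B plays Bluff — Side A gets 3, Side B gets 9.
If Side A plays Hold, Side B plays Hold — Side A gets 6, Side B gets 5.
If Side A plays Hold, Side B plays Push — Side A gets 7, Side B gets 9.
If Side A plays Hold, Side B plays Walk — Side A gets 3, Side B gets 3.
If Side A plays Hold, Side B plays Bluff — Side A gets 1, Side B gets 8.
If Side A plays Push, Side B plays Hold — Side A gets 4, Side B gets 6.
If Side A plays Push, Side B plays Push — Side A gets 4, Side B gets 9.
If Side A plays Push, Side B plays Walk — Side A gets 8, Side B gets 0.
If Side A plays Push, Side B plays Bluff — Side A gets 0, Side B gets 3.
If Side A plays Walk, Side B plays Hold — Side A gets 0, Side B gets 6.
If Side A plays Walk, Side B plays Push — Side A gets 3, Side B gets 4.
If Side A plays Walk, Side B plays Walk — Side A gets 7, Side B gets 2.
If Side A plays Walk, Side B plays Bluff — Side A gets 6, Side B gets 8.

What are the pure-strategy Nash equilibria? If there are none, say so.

(Hold, Push); (Walk, Bluff)

Side A against Hold: payoffs 3, 6, 4, 0 → best response Hold.
Side A against Push: payoffs 1, 7, 4, 3 → best response Hold.
Side A against Walk: payoffs 5, 3, 8, 7 → best response Push.
Side A against Bluff: payoffs 3, 1, 0, 6 → best response Walk.
Side B against Concede: payoffs 7, 0, 5, 9 → best response Bluff.
Side B against Hold: payoffs 5, 9, 3, 8 → best response Push.
Side B against Push: payoffs 6, 9, 0, 3 → best response Push.
Side B against Walk: payoffs 6, 4, 2, 8 → best response Bluff.
Mutual best responses: (Hold, Push); (Walk, Bluff).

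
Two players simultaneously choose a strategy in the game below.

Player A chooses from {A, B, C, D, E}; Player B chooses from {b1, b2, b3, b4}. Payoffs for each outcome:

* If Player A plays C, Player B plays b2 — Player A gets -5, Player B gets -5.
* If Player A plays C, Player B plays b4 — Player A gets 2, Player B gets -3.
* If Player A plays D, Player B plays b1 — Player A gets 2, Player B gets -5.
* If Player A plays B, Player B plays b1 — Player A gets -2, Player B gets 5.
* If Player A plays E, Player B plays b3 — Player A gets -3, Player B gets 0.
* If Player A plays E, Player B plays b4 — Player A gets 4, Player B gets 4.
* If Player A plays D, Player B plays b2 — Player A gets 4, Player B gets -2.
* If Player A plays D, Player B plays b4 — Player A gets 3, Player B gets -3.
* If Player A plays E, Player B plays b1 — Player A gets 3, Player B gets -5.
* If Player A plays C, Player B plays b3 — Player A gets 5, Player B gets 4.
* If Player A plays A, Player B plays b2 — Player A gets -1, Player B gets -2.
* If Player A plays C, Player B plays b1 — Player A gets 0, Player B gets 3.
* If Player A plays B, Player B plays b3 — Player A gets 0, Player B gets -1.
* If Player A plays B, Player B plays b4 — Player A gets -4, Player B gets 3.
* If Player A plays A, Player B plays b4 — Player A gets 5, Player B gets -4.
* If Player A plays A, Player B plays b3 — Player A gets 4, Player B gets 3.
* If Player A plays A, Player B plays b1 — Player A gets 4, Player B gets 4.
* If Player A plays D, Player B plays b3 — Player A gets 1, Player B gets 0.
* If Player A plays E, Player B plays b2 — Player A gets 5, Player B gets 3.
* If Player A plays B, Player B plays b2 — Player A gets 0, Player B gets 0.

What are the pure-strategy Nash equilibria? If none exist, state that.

Mark each player's best response to every combination of opponents' strategies; a profile where every player is best-responding is a pure Nash equilibrium.
Player A against b1: payoffs 4, -2, 0, 2, 3 → best response A.
Player A against b2: payoffs -1, 0, -5, 4, 5 → best response E.
Player A against b3: payoffs 4, 0, 5, 1, -3 → best response C.
Player A against b4: payoffs 5, -4, 2, 3, 4 → best response A.
Player B against A: payoffs 4, -2, 3, -4 → best response b1.
Player B against B: payoffs 5, 0, -1, 3 → best response b1.
Player B against C: payoffs 3, -5, 4, -3 → best response b3.
Player B against D: payoffs -5, -2, 0, -3 → best response b3.
Player B against E: payoffs -5, 3, 0, 4 → best response b4.
Mutual best responses: (A, b1); (C, b3).

The pure Nash equilibria are (A, b1); (C, b3).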